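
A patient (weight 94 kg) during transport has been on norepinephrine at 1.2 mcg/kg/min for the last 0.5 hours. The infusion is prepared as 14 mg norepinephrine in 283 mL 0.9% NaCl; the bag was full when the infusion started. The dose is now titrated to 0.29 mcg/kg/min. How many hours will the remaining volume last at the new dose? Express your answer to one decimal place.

6.5 hours

Initial rate:
Dose = 1.2 mcg/kg/min × 94 kg = 112.8 mcg/min
112.8 mcg/min × 60 min/hr = 6768 mcg/hr
Concentration = 14 mg ÷ 283 mL = 0.04946996 mg/mL = 49.46996 mcg/mL
Rate = 6768 mcg/hr ÷ 49.46996 mcg/mL = 136.8103 mL/hr
Volume infused so far = 136.8103 mL/hr × 0.5 hr = 68.40514 mL
Volume remaining = 283 − 68.40514 = 214.5949 mL
New rate:
Dose = 0.29 mcg/kg/min × 94 kg = 27.26 mcg/min
27.26 mcg/min × 60 min/hr = 1635.6 mcg/hr
Rate = 1635.6 mcg/hr ÷ 49.46996 mcg/mL = 33.06249 mL/hr
Time remaining = 214.5949 mL ÷ 33.06249 mL/hr = 6.490584 hr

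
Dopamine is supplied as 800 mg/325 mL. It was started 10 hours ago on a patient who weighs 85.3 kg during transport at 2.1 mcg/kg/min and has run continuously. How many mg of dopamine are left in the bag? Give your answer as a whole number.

693 mg

Dose = 2.1 mcg/kg/min × 85.3 kg = 179.13 mcg/min
179.13 mcg/min × 60 min/hr = 10747.8 mcg/hr
Concentration = 800 mg ÷ 325 mL = 2.461538 mg/mL = 2461.538 mcg/mL
Rate = 10747.8 mcg/hr ÷ 2461.538 mcg/mL = 4.366294 mL/hr
Volume infused = 4.366294 mL/hr × 10 hr = 43.66294 mL
Volume remaining = 325 − 43.66294 = 281.3371 mL
Drug remaining = 281.3371 mL × 2461.538 mcg/mL = 692522 mcg = 692.522 mg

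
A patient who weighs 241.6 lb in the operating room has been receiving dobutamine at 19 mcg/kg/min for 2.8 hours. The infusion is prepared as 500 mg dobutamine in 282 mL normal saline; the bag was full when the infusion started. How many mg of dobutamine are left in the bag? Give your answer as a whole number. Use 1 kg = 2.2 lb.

149 mg

Weight = 241.6 lb ÷ 2.2 lb/kg = 109.8182 kg
Dose = 19 mcg/kg/min × 109.8182 kg = 2086.545 mcg/min
2086.545 mcg/min × 60 min/hr = 125192.7 mcg/hr
Concentration = 500 mg ÷ 282 mL = 1.77305 mg/mL = 1773.05 mcg/mL
Rate = 125192.7 mcg/hr ÷ 1773.05 mcg/mL = 70.6087 mL/hr
Volume infused = 70.6087 mL/hr × 2.8 hr = 197.7044 mL
Volume remaining = 282 − 197.7044 = 84.29565 mL
Drug remaining = 84.29565 mL × 1773.05 mcg/mL = 149460.4 mcg = 149.4604 mg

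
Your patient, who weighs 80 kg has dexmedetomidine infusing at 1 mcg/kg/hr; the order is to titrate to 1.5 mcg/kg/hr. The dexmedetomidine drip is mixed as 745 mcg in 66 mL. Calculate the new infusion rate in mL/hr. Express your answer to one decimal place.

10.6 mL/hr

Dose = 1.5 mcg/kg/hr × 80 kg = 120 mcg/hr
Concentration = 745 mcg ÷ 66 mL = 11.28788 mcg/mL
Rate = 120 mcg/hr ÷ 11.28788 mcg/mL = 10.63087 mL/hr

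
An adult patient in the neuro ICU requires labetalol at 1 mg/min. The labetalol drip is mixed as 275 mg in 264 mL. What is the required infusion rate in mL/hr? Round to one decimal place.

1 mg/min × 60 min/hr = 60 mg/hr
Concentration = 275 mg ÷ 264 mL = 1.041667 mg/mL
Rate = 60 mg/hr ÷ 1.041667 mg/mL = 57.6 mL/hr

57.6 mL/hr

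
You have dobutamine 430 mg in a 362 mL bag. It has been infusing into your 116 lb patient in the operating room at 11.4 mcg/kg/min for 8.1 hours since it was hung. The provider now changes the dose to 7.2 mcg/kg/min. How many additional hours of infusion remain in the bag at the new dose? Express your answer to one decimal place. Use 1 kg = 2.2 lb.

6.1 hours

Initial rate:
Weight = 116 lb ÷ 2.2 lb/kg = 52.72727 kg
Dose = 11.4 mcg/kg/min × 52.72727 kg = 601.0909 mcg/min
601.0909 mcg/min × 60 min/hr = 36065.45 mcg/hr
Concentration = 430 mg ÷ 362 mL = 1.187845 mg/mL = 1187.845 mcg/mL
Rate = 36065.45 mcg/hr ÷ 1187.845 mcg/mL = 30.36208 mL/hr
Volume infused so far = 30.36208 mL/hr × 8.1 hr = 245.9329 mL
Volume remaining = 362 − 245.9329 = 116.0671 mL
New rate:
Dose = 7.2 mcg/kg/min × 52.72727 kg = 379.6364 mcg/min
379.6364 mcg/min × 60 min/hr = 22778.18 mcg/hr
Rate = 22778.18 mcg/hr ÷ 1187.845 mcg/mL = 19.17605 mL/hr
Time remaining = 116.0671 mL ÷ 19.17605 mL/hr = 6.052714 hr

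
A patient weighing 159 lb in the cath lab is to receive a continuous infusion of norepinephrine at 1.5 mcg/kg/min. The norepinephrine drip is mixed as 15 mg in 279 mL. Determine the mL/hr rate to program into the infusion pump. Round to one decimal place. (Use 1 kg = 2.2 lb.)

Weight = 159 lb ÷ 2.2 lb/kg = 72.27273 kg
Dose = 1.5 mcg/kg/min × 72.27273 kg = 108.4091 mcg/min
108.4091 mcg/min × 60 min/hr = 6504.545 mcg/hr
Concentration = 15 mg ÷ 279 mL = 0.05376344 mg/mL = 53.76344 mcg/mL
Rate = 6504.545 mcg/hr ÷ 53.76344 mcg/mL = 120.9845 mL/hr

121.0 mL/hr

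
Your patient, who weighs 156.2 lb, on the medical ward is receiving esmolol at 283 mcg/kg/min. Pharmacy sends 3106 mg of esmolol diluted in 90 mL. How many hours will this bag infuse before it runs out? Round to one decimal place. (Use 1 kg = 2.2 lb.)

Weight = 156.2 lb ÷ 2.2 lb/kg = 71 kg
Dose = 283 mcg/kg/min × 71 kg = 20093 mcg/min
20093 mcg/min × 60 min/hr = 1205580 mcg/hr
Concentration = 3106 mg ÷ 90 mL = 34.51111 mg/mL = 34511.11 mcg/mL
Rate = 1205580 mcg/hr ÷ 34511.11 mcg/mL = 34.9331 mL/hr
Duration = 90 mL ÷ 34.9331 mL/hr = 2.576353 hr

2.6 hours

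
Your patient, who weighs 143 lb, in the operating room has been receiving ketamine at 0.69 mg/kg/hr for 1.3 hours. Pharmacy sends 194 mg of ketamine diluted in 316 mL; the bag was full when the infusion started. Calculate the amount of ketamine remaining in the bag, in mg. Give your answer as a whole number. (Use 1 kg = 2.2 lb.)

136 mg

Weight = 143 lb ÷ 2.2 lb/kg = 65 kg
Dose = 0.69 mg/kg/hr × 65 kg = 44.85 mg/hr
Concentration = 194 mg ÷ 316 mL = 0.6139241 mg/mL
Rate = 44.85 mg/hr ÷ 0.6139241 mg/mL = 73.05464 mL/hr
Volume infused = 73.05464 mL/hr × 1.3 hr = 94.97103 mL
Volume remaining = 316 − 94.97103 = 221.029 mL
Drug remaining = 221.029 mL × 0.6139241 mg/mL = 135.695 mg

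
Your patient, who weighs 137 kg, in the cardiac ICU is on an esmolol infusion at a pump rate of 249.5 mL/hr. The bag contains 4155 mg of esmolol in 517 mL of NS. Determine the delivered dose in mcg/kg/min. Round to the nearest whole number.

Concentration = 4155 mg ÷ 517 mL = 8.03675 mg/mL = 8036.75 mcg/mL
Drug rate = 249.5 mL/hr × 8036.75 mcg/mL = 2005169 mcg/hr
2005169 mcg/hr ÷ 60 min/hr = 33419.49 mcg/min
33419.49 mcg/min ÷ 137 kg = 243.9379 mcg/kg/min

244 mcg/kg/min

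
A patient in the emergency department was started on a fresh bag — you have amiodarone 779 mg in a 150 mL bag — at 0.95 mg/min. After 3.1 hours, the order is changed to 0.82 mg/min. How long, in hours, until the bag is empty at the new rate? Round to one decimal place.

Initial rate:
0.95 mg/min × 60 min/hr = 57 mg/hr
Concentration = 779 mg ÷ 150 mL = 5.193333 mg/mL
Rate = 57 mg/hr ÷ 5.193333 mg/mL = 10.97561 mL/hr
Volume infused so far = 10.97561 mL/hr × 3.1 hr = 34.02439 mL
Volume remaining = 150 − 34.02439 = 115.9756 mL
New rate:
0.82 mg/min × 60 min/hr = 49.2 mg/hr
Rate = 49.2 mg/hr ÷ 5.193333 mg/mL = 9.473684 mL/hr
Time remaining = 115.9756 mL ÷ 9.473684 mL/hr = 12.24187 hr

12.2 hours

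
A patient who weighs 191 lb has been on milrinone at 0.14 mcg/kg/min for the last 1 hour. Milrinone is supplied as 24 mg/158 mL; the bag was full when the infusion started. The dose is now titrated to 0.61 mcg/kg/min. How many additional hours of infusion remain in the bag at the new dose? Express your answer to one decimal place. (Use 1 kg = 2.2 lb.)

7.3 hours

Initial rate:
Weight = 191 lb ÷ 2.2 lb/kg = 86.81818 kg
Dose = 0.14 mcg/kg/min × 86.81818 kg = 12.15455 mcg/min
12.15455 mcg/min × 60 min/hr = 729.2727 mcg/hr
Concentration = 24 mg ÷ 158 mL = 0.1518987 mg/mL = 151.8987 mcg/mL
Rate = 729.2727 mcg/hr ÷ 151.8987 mcg/mL = 4.801045 mL/hr
Volume infused so far = 4.801045 mL/hr × 1 hr = 4.801045 mL
Volume remaining = 158 − 4.801045 = 153.199 mL
New rate:
Dose = 0.61 mcg/kg/min × 86.81818 kg = 52.95909 mcg/min
52.95909 mcg/min × 60 min/hr = 3177.545 mcg/hr
Rate = 3177.545 mcg/hr ÷ 151.8987 mcg/mL = 20.91884 mL/hr
Time remaining = 153.199 mL ÷ 20.91884 mL/hr = 7.323492 hr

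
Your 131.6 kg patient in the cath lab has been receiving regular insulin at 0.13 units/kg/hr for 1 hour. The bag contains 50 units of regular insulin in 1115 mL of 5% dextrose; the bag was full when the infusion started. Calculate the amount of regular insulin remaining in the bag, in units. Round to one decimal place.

Dose = 0.13 units/kg/hr × 131.6 kg = 17.108 units/hr
Concentration = 50 units ÷ 1115 mL = 0.04484305 units/mL
Rate = 17.108 units/hr ÷ 0.04484305 units/mL = 381.5084 mL/hr
Volume infused = 381.5084 mL/hr × 1 hr = 381.5084 mL
Volume remaining = 1115 − 381.5084 = 733.4916 mL
Drug remaining = 733.4916 mL × 0.04484305 units/mL = 32.892 units

32.9 units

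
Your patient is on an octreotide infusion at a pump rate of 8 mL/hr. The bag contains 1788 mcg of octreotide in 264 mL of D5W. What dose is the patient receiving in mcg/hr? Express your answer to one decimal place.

54.2 mcg/hr

Concentration = 1788 mcg ÷ 264 mL = 6.772727 mcg/mL
Drug rate = 8 mL/hr × 6.772727 mcg/mL = 54.18182 mcg/hr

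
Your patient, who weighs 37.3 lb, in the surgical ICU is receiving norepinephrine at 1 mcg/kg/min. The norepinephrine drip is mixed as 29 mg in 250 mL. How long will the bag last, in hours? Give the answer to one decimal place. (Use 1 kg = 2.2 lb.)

28.5 hours

Weight = 37.3 lb ÷ 2.2 lb/kg = 16.95455 kg
Dose = 1 mcg/kg/min × 16.95455 kg = 16.95455 mcg/min
16.95455 mcg/min × 60 min/hr = 1017.273 mcg/hr
Concentration = 29 mg ÷ 250 mL = 0.116 mg/mL = 116 mcg/mL
Rate = 1017.273 mcg/hr ÷ 116 mcg/mL = 8.769592 mL/hr
Duration = 250 mL ÷ 8.769592 mL/hr = 28.5076 hr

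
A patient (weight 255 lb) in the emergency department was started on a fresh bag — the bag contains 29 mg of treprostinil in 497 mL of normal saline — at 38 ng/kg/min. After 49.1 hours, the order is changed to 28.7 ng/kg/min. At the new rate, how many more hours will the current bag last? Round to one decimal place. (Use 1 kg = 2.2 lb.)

80.3 hours

Initial rate:
Weight = 255 lb ÷ 2.2 lb/kg = 115.9091 kg
Dose = 38 ng/kg/min × 115.9091 kg = 4404.545 ng/min
4404.545 ng/min × 60 min/hr = 264272.7 ng/hr
Concentration = 29 mg ÷ 497 mL = 0.0583501 mg/mL = 58350.1 ng/mL
Rate = 264272.7 ng/hr ÷ 58350.1 ng/mL = 4.529088 mL/hr
Volume infused so far = 4.529088 mL/hr × 49.1 hr = 222.3782 mL
Volume remaining = 497 − 222.3782 = 274.6218 mL
New rate:
Dose = 28.7 ng/kg/min × 115.9091 kg = 3326.591 ng/min
3326.591 ng/min × 60 min/hr = 199595.5 ng/hr
Rate = 199595.5 ng/hr ÷ 58350.1 ng/mL = 3.420653 mL/hr
Time remaining = 274.6218 mL ÷ 3.420653 mL/hr = 80.28344 hr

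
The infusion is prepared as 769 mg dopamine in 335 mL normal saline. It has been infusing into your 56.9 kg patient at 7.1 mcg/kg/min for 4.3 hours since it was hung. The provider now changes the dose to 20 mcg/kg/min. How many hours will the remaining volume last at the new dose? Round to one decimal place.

9.7 hours

Initial rate:
Dose = 7.1 mcg/kg/min × 56.9 kg = 403.99 mcg/min
403.99 mcg/min × 60 min/hr = 24239.4 mcg/hr
Concentration = 769 mg ÷ 335 mL = 2.295522 mg/mL = 2295.522 mcg/mL
Rate = 24239.4 mcg/hr ÷ 2295.522 mcg/mL = 10.55943 mL/hr
Volume infused so far = 10.55943 mL/hr × 4.3 hr = 45.40553 mL
Volume remaining = 335 − 45.40553 = 289.5945 mL
New rate:
Dose = 20 mcg/kg/min × 56.9 kg = 1138 mcg/min
1138 mcg/min × 60 min/hr = 68280 mcg/hr
Rate = 68280 mcg/hr ÷ 2295.522 mcg/mL = 29.74486 mL/hr
Time remaining = 289.5945 mL ÷ 29.74486 mL/hr = 9.735949 hr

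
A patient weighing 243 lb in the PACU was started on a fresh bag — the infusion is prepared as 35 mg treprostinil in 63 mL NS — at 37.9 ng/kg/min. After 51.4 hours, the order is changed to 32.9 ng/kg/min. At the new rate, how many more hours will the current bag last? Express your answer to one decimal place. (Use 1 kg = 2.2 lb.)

101.3 hours

Initial rate:
Weight = 243 lb ÷ 2.2 lb/kg = 110.4545 kg
Dose = 37.9 ng/kg/min × 110.4545 kg = 4186.227 ng/min
4186.227 ng/min × 60 min/hr = 251173.6 ng/hr
Concentration = 35 mg ÷ 63 mL = 0.5555556 mg/mL = 555555.6 ng/mL
Rate = 251173.6 ng/hr ÷ 555555.6 ng/mL = 0.4521125 mL/hr
Volume infused so far = 0.4521125 mL/hr × 51.4 hr = 23.23858 mL
Volume remaining = 63 − 23.23858 = 39.76142 mL
New rate:
Dose = 32.9 ng/kg/min × 110.4545 kg = 3633.955 ng/min
3633.955 ng/min × 60 min/hr = 218037.3 ng/hr
Rate = 218037.3 ng/hr ÷ 555555.6 ng/mL = 0.3924671 mL/hr
Time remaining = 39.76142 mL ÷ 0.3924671 mL/hr = 101.3115 hr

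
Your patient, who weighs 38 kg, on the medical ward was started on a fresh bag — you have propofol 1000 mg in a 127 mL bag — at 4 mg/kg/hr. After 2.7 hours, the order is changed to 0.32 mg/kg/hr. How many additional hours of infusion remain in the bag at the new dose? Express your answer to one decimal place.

48.5 hours

Initial rate:
Dose = 4 mg/kg/hr × 38 kg = 152 mg/hr
Concentration = 1000 mg ÷ 127 mL = 7.874016 mg/mL
Rate = 152 mg/hr ÷ 7.874016 mg/mL = 19.304 mL/hr
Volume infused so far = 19.304 mL/hr × 2.7 hr = 52.1208 mL
Volume remaining = 127 − 52.1208 = 74.8792 mL
New rate:
Dose = 0.32 mg/kg/hr × 38 kg = 12.16 mg/hr
Rate = 12.16 mg/hr ÷ 7.874016 mg/mL = 1.54432 mL/hr
Time remaining = 74.8792 mL ÷ 1.54432 mL/hr = 48.48684 hr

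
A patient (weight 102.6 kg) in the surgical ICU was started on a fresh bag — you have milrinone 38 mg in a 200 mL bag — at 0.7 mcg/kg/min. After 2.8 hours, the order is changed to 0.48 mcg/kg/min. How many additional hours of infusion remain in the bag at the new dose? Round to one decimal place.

8.8 hours

Initial rate:
Dose = 0.7 mcg/kg/min × 102.6 kg = 71.82 mcg/min
71.82 mcg/min × 60 min/hr = 4309.2 mcg/hr
Concentration = 38 mg ÷ 200 mL = 0.19 mg/mL = 190 mcg/mL
Rate = 4309.2 mcg/hr ÷ 190 mcg/mL = 22.68 mL/hr
Volume infused so far = 22.68 mL/hr × 2.8 hr = 63.504 mL
Volume remaining = 200 − 63.504 = 136.496 mL
New rate:
Dose = 0.48 mcg/kg/min × 102.6 kg = 49.248 mcg/min
49.248 mcg/min × 60 min/hr = 2954.88 mcg/hr
Rate = 2954.88 mcg/hr ÷ 190 mcg/mL = 15.552 mL/hr
Time remaining = 136.496 mL ÷ 15.552 mL/hr = 8.776749 hr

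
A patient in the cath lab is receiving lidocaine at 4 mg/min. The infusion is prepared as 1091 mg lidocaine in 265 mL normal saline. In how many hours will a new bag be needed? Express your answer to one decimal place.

4 mg/min × 60 min/hr = 240 mg/hr
Concentration = 1091 mg ÷ 265 mL = 4.116981 mg/mL
Rate = 240 mg/hr ÷ 4.116981 mg/mL = 58.29514 mL/hr
Duration = 265 mL ÷ 58.29514 mL/hr = 4.545833 hr

4.5 hours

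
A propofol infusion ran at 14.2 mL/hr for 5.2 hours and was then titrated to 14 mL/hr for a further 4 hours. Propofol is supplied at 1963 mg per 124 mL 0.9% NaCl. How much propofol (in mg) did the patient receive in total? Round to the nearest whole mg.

2055 mg

Concentration = 1963 mg ÷ 124 mL = 15.83065 mg/mL
Stage 1: 14.2 mL/hr × 5.2 hr = 73.84 mL → 73.84 mL × 15.83065 mg/mL = 1168.935 mg
Stage 2: 14 mL/hr × 4 hr = 56 mL → 56 mL × 15.83065 mg/mL = 886.5161 mg
Total = 1168.935 + 886.5161 = 2055.451 mg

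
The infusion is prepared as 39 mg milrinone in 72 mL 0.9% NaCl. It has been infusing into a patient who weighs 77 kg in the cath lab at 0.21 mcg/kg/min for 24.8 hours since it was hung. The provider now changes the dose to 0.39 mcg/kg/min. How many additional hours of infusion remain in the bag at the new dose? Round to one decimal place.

Initial rate:
Dose = 0.21 mcg/kg/min × 77 kg = 16.17 mcg/min
16.17 mcg/min × 60 min/hr = 970.2 mcg/hr
Concentration = 39 mg ÷ 72 mL = 0.5416667 mg/mL = 541.6667 mcg/mL
Rate = 970.2 mcg/hr ÷ 541.6667 mcg/mL = 1.791138 mL/hr
Volume infused so far = 1.791138 mL/hr × 24.8 hr = 44.42023 mL
Volume remaining = 72 − 44.42023 = 27.57977 mL
New rate:
Dose = 0.39 mcg/kg/min × 77 kg = 30.03 mcg/min
30.03 mcg/min × 60 min/hr = 1801.8 mcg/hr
Rate = 1801.8 mcg/hr ÷ 541.6667 mcg/mL = 3.3264 mL/hr
Time remaining = 27.57977 mL ÷ 3.3264 mL/hr = 8.291175 hr

8.3 hours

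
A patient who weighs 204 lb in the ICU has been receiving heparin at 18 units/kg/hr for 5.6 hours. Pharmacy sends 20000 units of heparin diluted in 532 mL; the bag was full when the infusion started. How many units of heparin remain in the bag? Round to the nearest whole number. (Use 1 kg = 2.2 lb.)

Weight = 204 lb ÷ 2.2 lb/kg = 92.72727 kg
Dose = 18 units/kg/hr × 92.72727 kg = 1669.091 units/hr
Concentration = 20000 units ÷ 532 mL = 37.59398 units/mL
Rate = 1669.091 units/hr ÷ 37.59398 units/mL = 44.39782 mL/hr
Volume infused = 44.39782 mL/hr × 5.6 hr = 248.6278 mL
Volume remaining = 532 − 248.6278 = 283.3722 mL
Drug remaining = 283.3722 mL × 37.59398 units/mL = 10653.09 units

10653 units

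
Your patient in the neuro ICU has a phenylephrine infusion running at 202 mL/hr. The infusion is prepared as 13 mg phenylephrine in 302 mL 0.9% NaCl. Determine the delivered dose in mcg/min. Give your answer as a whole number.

145 mcg/min

Concentration = 13 mg ÷ 302 mL = 0.04304636 mg/mL = 43.04636 mcg/mL
Drug rate = 202 mL/hr × 43.04636 mcg/mL = 8695.364 mcg/hr
8695.364 mcg/hr ÷ 60 min/hr = 144.9227 mcg/min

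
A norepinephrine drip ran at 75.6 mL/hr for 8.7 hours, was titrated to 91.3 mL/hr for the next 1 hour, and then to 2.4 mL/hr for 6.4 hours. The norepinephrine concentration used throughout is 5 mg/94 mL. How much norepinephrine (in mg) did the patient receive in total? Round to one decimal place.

40.7 mg

Concentration = 5 mg ÷ 94 mL = 0.05319149 mg/mL
Stage 1: 75.6 mL/hr × 8.7 hr = 657.72 mL → 657.72 mL × 0.05319149 mg/mL = 34.98511 mg
Stage 2: 91.3 mL/hr × 1 hr = 91.3 mL → 91.3 mL × 0.05319149 mg/mL = 4.856383 mg
Stage 3: 2.4 mL/hr × 6.4 hr = 15.36 mL → 15.36 mL × 0.05319149 mg/mL = 0.8170213 mg
Total = 34.98511 + 4.856383 + 0.8170213 = 40.65851 mg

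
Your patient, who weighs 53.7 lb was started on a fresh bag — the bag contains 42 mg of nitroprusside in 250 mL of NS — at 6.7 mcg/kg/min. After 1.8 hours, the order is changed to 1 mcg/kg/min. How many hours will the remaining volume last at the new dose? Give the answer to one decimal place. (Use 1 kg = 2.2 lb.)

Initial rate:
Weight = 53.7 lb ÷ 2.2 lb/kg = 24.40909 kg
Dose = 6.7 mcg/kg/min × 24.40909 kg = 163.5409 mcg/min
163.5409 mcg/min × 60 min/hr = 9812.455 mcg/hr
Concentration = 42 mg ÷ 250 mL = 0.168 mg/mL = 168 mcg/mL
Rate = 9812.455 mcg/hr ÷ 168 mcg/mL = 58.40747 mL/hr
Volume infused so far = 58.40747 mL/hr × 1.8 hr = 105.1334 mL
Volume remaining = 250 − 105.1334 = 144.8666 mL
New rate:
Dose = 1 mcg/kg/min × 24.40909 kg = 24.40909 mcg/min
24.40909 mcg/min × 60 min/hr = 1464.545 mcg/hr
Rate = 1464.545 mcg/hr ÷ 168 mcg/mL = 8.717532 mL/hr
Time remaining = 144.8666 mL ÷ 8.717532 mL/hr = 16.61784 hr

16.6 hours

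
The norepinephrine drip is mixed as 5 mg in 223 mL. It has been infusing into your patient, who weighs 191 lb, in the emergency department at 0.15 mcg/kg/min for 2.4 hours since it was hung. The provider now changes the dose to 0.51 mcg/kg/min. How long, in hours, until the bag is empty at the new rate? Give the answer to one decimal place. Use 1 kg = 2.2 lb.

Initial rate:
Weight = 191 lb ÷ 2.2 lb/kg = 86.81818 kg
Dose = 0.15 mcg/kg/min × 86.81818 kg = 13.02273 mcg/min
13.02273 mcg/min × 60 min/hr = 781.3636 mcg/hr
Concentration = 5 mg ÷ 223 mL = 0.02242152 mg/mL = 22.42152 mcg/mL
Rate = 781.3636 mcg/hr ÷ 22.42152 mcg/mL = 34.84882 mL/hr
Volume infused so far = 34.84882 mL/hr × 2.4 hr = 83.63716 mL
Volume remaining = 223 − 83.63716 = 139.3628 mL
New rate:
Dose = 0.51 mcg/kg/min × 86.81818 kg = 44.27727 mcg/min
44.27727 mcg/min × 60 min/hr = 2656.636 mcg/hr
Rate = 2656.636 mcg/hr ÷ 22.42152 mcg/mL = 118.486 mL/hr
Time remaining = 139.3628 mL ÷ 118.486 mL/hr = 1.176197 hr

1.2 hours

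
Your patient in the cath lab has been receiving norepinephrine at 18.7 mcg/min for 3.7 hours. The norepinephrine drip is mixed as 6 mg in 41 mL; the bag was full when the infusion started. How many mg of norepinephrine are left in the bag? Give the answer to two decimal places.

18.7 mcg/min × 60 min/hr = 1122 mcg/hr
Concentration = 6 mg ÷ 41 mL = 0.1463415 mg/mL = 146.3415 mcg/mL
Rate = 1122 mcg/hr ÷ 146.3415 mcg/mL = 7.667 mL/hr
Volume infused = 7.667 mL/hr × 3.7 hr = 28.3679 mL
Volume remaining = 41 − 28.3679 = 12.6321 mL
Drug remaining = 12.6321 mL × 146.3415 mcg/mL = 1848.6 mcg = 1.8486 mg

1.85 mg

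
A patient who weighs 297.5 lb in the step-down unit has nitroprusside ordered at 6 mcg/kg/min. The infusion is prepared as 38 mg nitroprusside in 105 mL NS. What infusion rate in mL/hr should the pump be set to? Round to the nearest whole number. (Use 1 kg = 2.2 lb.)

135 mL/hr

Weight = 297.5 lb ÷ 2.2 lb/kg = 135.2273 kg
Dose = 6 mcg/kg/min × 135.2273 kg = 811.3636 mcg/min
811.3636 mcg/min × 60 min/hr = 48681.82 mcg/hr
Concentration = 38 mg ÷ 105 mL = 0.3619048 mg/mL = 361.9048 mcg/mL
Rate = 48681.82 mcg/hr ÷ 361.9048 mcg/mL = 134.5156 mL/hr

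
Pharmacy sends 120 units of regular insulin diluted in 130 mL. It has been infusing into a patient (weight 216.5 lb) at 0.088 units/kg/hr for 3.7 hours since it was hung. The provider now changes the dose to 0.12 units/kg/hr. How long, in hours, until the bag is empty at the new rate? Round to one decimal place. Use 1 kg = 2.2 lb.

Initial rate:
Weight = 216.5 lb ÷ 2.2 lb/kg = 98.40909 kg
Dose = 0.088 units/kg/hr × 98.40909 kg = 8.66 units/hr
Concentration = 120 units ÷ 130 mL = 0.9230769 units/mL
Rate = 8.66 units/hr ÷ 0.9230769 units/mL = 9.381667 mL/hr
Volume infused so far = 9.381667 mL/hr × 3.7 hr = 34.71217 mL
Volume remaining = 130 − 34.71217 = 95.28783 mL
New rate:
Dose = 0.12 units/kg/hr × 98.40909 kg = 11.80909 units/hr
Rate = 11.80909 units/hr ÷ 0.9230769 units/mL = 12.79318 mL/hr
Time remaining = 95.28783 mL ÷ 12.79318 mL/hr = 7.448329 hr

7.4 hours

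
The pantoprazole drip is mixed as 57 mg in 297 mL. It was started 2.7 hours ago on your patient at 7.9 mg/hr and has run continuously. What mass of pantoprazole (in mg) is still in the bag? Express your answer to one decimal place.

Concentration = 57 mg ÷ 297 mL = 0.1919192 mg/mL
Rate = 7.9 mg/hr ÷ 0.1919192 mg/mL = 41.16316 mL/hr
Volume infused = 41.16316 mL/hr × 2.7 hr = 111.1405 mL
Volume remaining = 297 − 111.1405 = 185.8595 mL
Drug remaining = 185.8595 mL × 0.1919192 mg/mL = 35.67 mg

35.7 mg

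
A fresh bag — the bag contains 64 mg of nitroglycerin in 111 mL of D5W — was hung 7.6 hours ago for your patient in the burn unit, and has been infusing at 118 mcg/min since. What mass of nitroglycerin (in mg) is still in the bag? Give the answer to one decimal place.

10.2 mg

118 mcg/min × 60 min/hr = 7080 mcg/hr
Concentration = 64 mg ÷ 111 mL = 0.5765766 mg/mL = 576.5766 mcg/mL
Rate = 7080 mcg/hr ÷ 576.5766 mcg/mL = 12.27937 mL/hr
Volume infused = 12.27937 mL/hr × 7.6 hr = 93.32325 mL
Volume remaining = 111 − 93.32325 = 17.67675 mL
Drug remaining = 17.67675 mL × 576.5766 mcg/mL = 10192 mcg = 10.192 mg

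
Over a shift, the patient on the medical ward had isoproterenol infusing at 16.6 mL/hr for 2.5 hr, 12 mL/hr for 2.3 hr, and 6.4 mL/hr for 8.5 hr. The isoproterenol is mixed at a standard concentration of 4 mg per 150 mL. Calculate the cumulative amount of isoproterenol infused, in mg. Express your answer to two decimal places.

Concentration = 4 mg ÷ 150 mL = 0.02666667 mg/mL
Stage 1: 16.6 mL/hr × 2.5 hr = 41.5 mL → 41.5 mL × 0.02666667 mg/mL = 1.106667 mg
Stage 2: 12 mL/hr × 2.3 hr = 27.6 mL → 27.6 mL × 0.02666667 mg/mL = 0.736 mg
Stage 3: 6.4 mL/hr × 8.5 hr = 54.4 mL → 54.4 mL × 0.02666667 mg/mL = 1.450667 mg
Total = 1.106667 + 0.736 + 1.450667 = 3.293333 mg

3.29 mg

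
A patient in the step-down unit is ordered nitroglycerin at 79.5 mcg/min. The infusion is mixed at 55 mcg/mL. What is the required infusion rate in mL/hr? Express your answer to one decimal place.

86.7 mL/hr

79.5 mcg/min × 60 min/hr = 4770 mcg/hr
Rate = 4770 mcg/hr ÷ 55 mcg/mL = 86.72727 mL/hr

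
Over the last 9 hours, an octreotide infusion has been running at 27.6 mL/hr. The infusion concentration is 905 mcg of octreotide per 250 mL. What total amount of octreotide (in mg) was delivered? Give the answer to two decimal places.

0.90 mg

Concentration = 905 mcg ÷ 250 mL = 3.62 mcg/mL
Drug rate = 27.6 mL/hr × 3.62 mcg/mL = 99.912 mcg/hr
Total = 99.912 mcg/hr × 9 hr = 899.208 mcg = 0.899208 mg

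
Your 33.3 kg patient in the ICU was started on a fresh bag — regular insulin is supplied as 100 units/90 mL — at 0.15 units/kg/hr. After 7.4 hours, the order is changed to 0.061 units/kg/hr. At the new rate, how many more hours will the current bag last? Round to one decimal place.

31.0 hours

Initial rate:
Dose = 0.15 units/kg/hr × 33.3 kg = 4.995 units/hr
Concentration = 100 units ÷ 90 mL = 1.111111 units/mL
Rate = 4.995 units/hr ÷ 1.111111 units/mL = 4.4955 mL/hr
Volume infused so far = 4.4955 mL/hr × 7.4 hr = 33.2667 mL
Volume remaining = 90 − 33.2667 = 56.7333 mL
New rate:
Dose = 0.061 units/kg/hr × 33.3 kg = 2.0313 units/hr
Rate = 2.0313 units/hr ÷ 1.111111 units/mL = 1.82817 mL/hr
Time remaining = 56.7333 mL ÷ 1.82817 mL/hr = 31.03284 hr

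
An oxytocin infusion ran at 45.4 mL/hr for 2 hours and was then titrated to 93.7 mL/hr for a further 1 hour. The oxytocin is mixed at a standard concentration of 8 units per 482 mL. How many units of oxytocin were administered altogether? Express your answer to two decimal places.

Concentration = 8 units ÷ 482 mL = 0.01659751 units/mL
Stage 1: 45.4 mL/hr × 2 hr = 90.8 mL → 90.8 mL × 0.01659751 units/mL = 1.507054 units
Stage 2: 93.7 mL/hr × 1 hr = 93.7 mL → 93.7 mL × 0.01659751 units/mL = 1.555187 units
Total = 1.507054 + 1.555187 = 3.062241 units

3.06 units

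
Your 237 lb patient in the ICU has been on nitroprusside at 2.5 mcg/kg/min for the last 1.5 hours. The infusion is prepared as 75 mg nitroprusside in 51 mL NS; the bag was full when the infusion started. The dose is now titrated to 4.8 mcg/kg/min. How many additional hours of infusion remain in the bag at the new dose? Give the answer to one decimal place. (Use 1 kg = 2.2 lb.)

1.6 hours

Initial rate:
Weight = 237 lb ÷ 2.2 lb/kg = 107.7273 kg
Dose = 2.5 mcg/kg/min × 107.7273 kg = 269.3182 mcg/min
269.3182 mcg/min × 60 min/hr = 16159.09 mcg/hr
Concentration = 75 mg ÷ 51 mL = 1.470588 mg/mL = 1470.588 mcg/mL
Rate = 16159.09 mcg/hr ÷ 1470.588 mcg/mL = 10.98818 mL/hr
Volume infused so far = 10.98818 mL/hr × 1.5 hr = 16.48227 mL
Volume remaining = 51 − 16.48227 = 34.51773 mL
New rate:
Dose = 4.8 mcg/kg/min × 107.7273 kg = 517.0909 mcg/min
517.0909 mcg/min × 60 min/hr = 31025.45 mcg/hr
Rate = 31025.45 mcg/hr ÷ 1470.588 mcg/mL = 21.09731 mL/hr
Time remaining = 34.51773 mL ÷ 21.09731 mL/hr = 1.63612 hr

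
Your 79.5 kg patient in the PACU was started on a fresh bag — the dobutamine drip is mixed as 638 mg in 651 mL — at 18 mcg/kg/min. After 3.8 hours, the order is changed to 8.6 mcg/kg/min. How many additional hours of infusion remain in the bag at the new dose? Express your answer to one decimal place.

7.6 hours

Initial rate:
Dose = 18 mcg/kg/min × 79.5 kg = 1431 mcg/min
1431 mcg/min × 60 min/hr = 85860 mcg/hr
Concentration = 638 mg ÷ 651 mL = 0.9800307 mg/mL = 980.0307 mcg/mL
Rate = 85860 mcg/hr ÷ 980.0307 mcg/mL = 87.6095 mL/hr
Volume infused so far = 87.6095 mL/hr × 3.8 hr = 332.9161 mL
Volume remaining = 651 − 332.9161 = 318.0839 mL
New rate:
Dose = 8.6 mcg/kg/min × 79.5 kg = 683.7 mcg/min
683.7 mcg/min × 60 min/hr = 41022 mcg/hr
Rate = 41022 mcg/hr ÷ 980.0307 mcg/mL = 41.85787 mL/hr
Time remaining = 318.0839 mL ÷ 41.85787 mL/hr = 7.599142 hr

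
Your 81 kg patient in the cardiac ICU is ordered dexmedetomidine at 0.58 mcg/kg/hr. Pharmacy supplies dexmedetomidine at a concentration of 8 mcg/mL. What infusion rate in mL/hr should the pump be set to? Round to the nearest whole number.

Dose = 0.58 mcg/kg/hr × 81 kg = 46.98 mcg/hr
Rate = 46.98 mcg/hr ÷ 8 mcg/mL = 5.8725 mL/hr

6 mL/hr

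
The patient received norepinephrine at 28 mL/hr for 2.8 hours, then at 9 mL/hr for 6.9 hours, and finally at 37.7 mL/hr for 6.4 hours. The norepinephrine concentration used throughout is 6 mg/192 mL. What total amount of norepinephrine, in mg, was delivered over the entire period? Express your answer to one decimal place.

11.9 mg

Concentration = 6 mg ÷ 192 mL = 0.03125 mg/mL
Stage 1: 28 mL/hr × 2.8 hr = 78.4 mL → 78.4 mL × 0.03125 mg/mL = 2.45 mg
Stage 2: 9 mL/hr × 6.9 hr = 62.1 mL → 62.1 mL × 0.03125 mg/mL = 1.940625 mg
Stage 3: 37.7 mL/hr × 6.4 hr = 241.28 mL → 241.28 mL × 0.03125 mg/mL = 7.54 mg
Total = 2.45 + 1.940625 + 7.54 = 11.93063 mg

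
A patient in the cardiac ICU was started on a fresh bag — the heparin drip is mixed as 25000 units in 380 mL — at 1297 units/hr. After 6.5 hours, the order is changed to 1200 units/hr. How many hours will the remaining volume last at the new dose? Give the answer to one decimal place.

13.8 hours

Initial rate:
Concentration = 25000 units ÷ 380 mL = 65.78947 units/mL
Rate = 1297 units/hr ÷ 65.78947 units/mL = 19.7144 mL/hr
Volume infused so far = 19.7144 mL/hr × 6.5 hr = 128.1436 mL
Volume remaining = 380 − 128.1436 = 251.8564 mL
New rate:
Rate = 1200 units/hr ÷ 65.78947 units/mL = 18.24 mL/hr
Time remaining = 251.8564 mL ÷ 18.24 mL/hr = 13.80792 hr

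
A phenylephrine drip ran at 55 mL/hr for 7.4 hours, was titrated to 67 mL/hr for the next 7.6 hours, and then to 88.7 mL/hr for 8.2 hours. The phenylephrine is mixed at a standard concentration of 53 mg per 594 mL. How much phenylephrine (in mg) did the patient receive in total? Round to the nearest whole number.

Concentration = 53 mg ÷ 594 mL = 0.08922559 mg/mL
Stage 1: 55 mL/hr × 7.4 hr = 407 mL → 407 mL × 0.08922559 mg/mL = 36.31481 mg
Stage 2: 67 mL/hr × 7.6 hr = 509.2 mL → 509.2 mL × 0.08922559 mg/mL = 45.43367 mg
Stage 3: 88.7 mL/hr × 8.2 hr = 727.34 mL → 727.34 mL × 0.08922559 mg/mL = 64.89734 mg
Total = 36.31481 + 45.43367 + 64.89734 = 146.6458 mg

147 mg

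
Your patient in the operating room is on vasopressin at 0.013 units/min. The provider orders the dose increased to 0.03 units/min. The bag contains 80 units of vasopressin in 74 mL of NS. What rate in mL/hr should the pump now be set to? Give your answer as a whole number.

0.03 units/min × 60 min/hr = 1.8 units/hr
Concentration = 80 units ÷ 74 mL = 1.081081 units/mL
Rate = 1.8 units/hr ÷ 1.081081 units/mL = 1.665 mL/hr

2 mL/hr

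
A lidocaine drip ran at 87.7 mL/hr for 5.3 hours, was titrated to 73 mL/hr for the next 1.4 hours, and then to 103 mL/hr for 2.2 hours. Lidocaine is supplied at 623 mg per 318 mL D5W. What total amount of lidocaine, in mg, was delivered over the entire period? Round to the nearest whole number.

1555 mg

Concentration = 623 mg ÷ 318 mL = 1.959119 mg/mL
Stage 1: 87.7 mL/hr × 5.3 hr = 464.81 mL → 464.81 mL × 1.959119 mg/mL = 910.6183 mg
Stage 2: 73 mL/hr × 1.4 hr = 102.2 mL → 102.2 mL × 1.959119 mg/mL = 200.222 mg
Stage 3: 103 mL/hr × 2.2 hr = 226.6 mL → 226.6 mL × 1.959119 mg/mL = 443.9365 mg
Total = 910.6183 + 200.222 + 443.9365 = 1554.777 mg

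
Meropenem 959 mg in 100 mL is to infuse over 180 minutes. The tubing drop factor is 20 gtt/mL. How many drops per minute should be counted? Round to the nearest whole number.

11 gtt/min

100 mL ÷ (180 min) = 0.5555556 mL/min
0.5555556 mL/min × 20 gtt/mL = 11.11111 gtt/min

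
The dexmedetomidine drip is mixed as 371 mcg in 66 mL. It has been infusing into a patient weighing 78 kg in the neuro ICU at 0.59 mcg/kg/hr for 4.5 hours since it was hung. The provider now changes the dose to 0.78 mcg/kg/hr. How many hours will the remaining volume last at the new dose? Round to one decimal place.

Initial rate:
Dose = 0.59 mcg/kg/hr × 78 kg = 46.02 mcg/hr
Concentration = 371 mcg ÷ 66 mL = 5.621212 mcg/mL
Rate = 46.02 mcg/hr ÷ 5.621212 mcg/mL = 8.186846 mL/hr
Volume infused so far = 8.186846 mL/hr × 4.5 hr = 36.84081 mL
Volume remaining = 66 − 36.84081 = 29.15919 mL
New rate:
Dose = 0.78 mcg/kg/hr × 78 kg = 60.84 mcg/hr
Rate = 60.84 mcg/hr ÷ 5.621212 mcg/mL = 10.82329 mL/hr
Time remaining = 29.15919 mL ÷ 10.82329 mL/hr = 2.694116 hr

2.7 hours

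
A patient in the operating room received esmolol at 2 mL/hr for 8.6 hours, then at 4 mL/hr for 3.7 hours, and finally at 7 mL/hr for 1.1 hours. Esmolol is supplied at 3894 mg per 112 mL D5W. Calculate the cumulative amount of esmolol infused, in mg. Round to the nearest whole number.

1380 mg

Concentration = 3894 mg ÷ 112 mL = 34.76786 mg/mL
Stage 1: 2 mL/hr × 8.6 hr = 17.2 mL → 17.2 mL × 34.76786 mg/mL = 598.0071 mg
Stage 2: 4 mL/hr × 3.7 hr = 14.8 mL → 14.8 mL × 34.76786 mg/mL = 514.5643 mg
Stage 3: 7 mL/hr × 1.1 hr = 7.7 mL → 7.7 mL × 34.76786 mg/mL = 267.7125 mg
Total = 598.0071 + 514.5643 + 267.7125 = 1380.284 mg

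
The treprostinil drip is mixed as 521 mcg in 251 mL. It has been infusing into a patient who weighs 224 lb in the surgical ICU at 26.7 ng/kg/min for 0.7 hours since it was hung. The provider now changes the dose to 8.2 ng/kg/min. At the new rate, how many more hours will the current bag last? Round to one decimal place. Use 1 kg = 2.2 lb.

Initial rate:
Weight = 224 lb ÷ 2.2 lb/kg = 101.8182 kg
Dose = 26.7 ng/kg/min × 101.8182 kg = 2718.545 ng/min
2718.545 ng/min × 60 min/hr = 163112.7 ng/hr
Concentration = 521 mcg ÷ 251 mL = 2.075697 mcg/mL = 2075.697 ng/mL
Rate = 163112.7 ng/hr ÷ 2075.697 ng/mL = 78.58214 mL/hr
Volume infused so far = 78.58214 mL/hr × 0.7 hr = 55.0075 mL
Volume remaining = 251 − 55.0075 = 195.9925 mL
New rate:
Dose = 8.2 ng/kg/min × 101.8182 kg = 834.9091 ng/min
834.9091 ng/min × 60 min/hr = 50094.55 ng/hr
Rate = 50094.55 ng/hr ÷ 2075.697 ng/mL = 24.13384 mL/hr
Time remaining = 195.9925 mL ÷ 24.13384 mL/hr = 8.121066 hr

8.1 hours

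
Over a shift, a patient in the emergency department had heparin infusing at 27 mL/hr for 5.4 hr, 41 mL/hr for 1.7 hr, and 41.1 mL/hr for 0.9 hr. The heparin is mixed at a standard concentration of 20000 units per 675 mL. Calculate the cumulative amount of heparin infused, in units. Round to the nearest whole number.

Concentration = 20000 units ÷ 675 mL = 29.62963 units/mL
Stage 1: 27 mL/hr × 5.4 hr = 145.8 mL → 145.8 mL × 29.62963 units/mL = 4320 units
Stage 2: 41 mL/hr × 1.7 hr = 69.7 mL → 69.7 mL × 29.62963 units/mL = 2065.185 units
Stage 3: 41.1 mL/hr × 0.9 hr = 36.99 mL → 36.99 mL × 29.62963 units/mL = 1096 units
Total = 4320 + 2065.185 + 1096 = 7481.185 units

7481 units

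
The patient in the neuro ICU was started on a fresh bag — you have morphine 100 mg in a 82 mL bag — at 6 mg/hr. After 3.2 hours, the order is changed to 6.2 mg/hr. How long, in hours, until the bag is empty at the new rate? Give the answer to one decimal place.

Initial rate:
Concentration = 100 mg ÷ 82 mL = 1.219512 mg/mL
Rate = 6 mg/hr ÷ 1.219512 mg/mL = 4.92 mL/hr
Volume infused so far = 4.92 mL/hr × 3.2 hr = 15.744 mL
Volume remaining = 82 − 15.744 = 66.256 mL
New rate:
Rate = 6.2 mg/hr ÷ 1.219512 mg/mL = 5.084 mL/hr
Time remaining = 66.256 mL ÷ 5.084 mL/hr = 13.03226 hr

13.0 hours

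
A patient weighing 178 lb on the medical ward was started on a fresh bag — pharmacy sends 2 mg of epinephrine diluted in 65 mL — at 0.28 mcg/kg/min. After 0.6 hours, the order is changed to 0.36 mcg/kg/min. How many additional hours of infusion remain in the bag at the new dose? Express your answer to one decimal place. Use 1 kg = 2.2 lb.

Initial rate:
Weight = 178 lb ÷ 2.2 lb/kg = 80.90909 kg
Dose = 0.28 mcg/kg/min × 80.90909 kg = 22.65455 mcg/min
22.65455 mcg/min × 60 min/hr = 1359.273 mcg/hr
Concentration = 2 mg ÷ 65 mL = 0.03076923 mg/mL = 30.76923 mcg/mL
Rate = 1359.273 mcg/hr ÷ 30.76923 mcg/mL = 44.17636 mL/hr
Volume infused so far = 44.17636 mL/hr × 0.6 hr = 26.50582 mL
Volume remaining = 65 − 26.50582 = 38.49418 mL
New rate:
Dose = 0.36 mcg/kg/min × 80.90909 kg = 29.12727 mcg/min
29.12727 mcg/min × 60 min/hr = 1747.636 mcg/hr
Rate = 1747.636 mcg/hr ÷ 30.76923 mcg/mL = 56.79818 mL/hr
Time remaining = 38.49418 mL ÷ 56.79818 mL/hr = 0.6777362 hr

0.7 hours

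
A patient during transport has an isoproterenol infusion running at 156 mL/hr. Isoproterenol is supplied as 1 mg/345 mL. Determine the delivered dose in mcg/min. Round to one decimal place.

Concentration = 1 mg ÷ 345 mL = 0.002898551 mg/mL = 2.898551 mcg/mL
Drug rate = 156 mL/hr × 2.898551 mcg/mL = 452.1739 mcg/hr
452.1739 mcg/hr ÷ 60 min/hr = 7.536232 mcg/min

7.5 mcg/min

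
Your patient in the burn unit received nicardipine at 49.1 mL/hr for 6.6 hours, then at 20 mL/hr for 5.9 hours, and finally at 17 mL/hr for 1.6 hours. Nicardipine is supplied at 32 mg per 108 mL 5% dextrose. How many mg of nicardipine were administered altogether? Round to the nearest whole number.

Concentration = 32 mg ÷ 108 mL = 0.2962963 mg/mL
Stage 1: 49.1 mL/hr × 6.6 hr = 324.06 mL → 324.06 mL × 0.2962963 mg/mL = 96.01778 mg
Stage 2: 20 mL/hr × 5.9 hr = 118 mL → 118 mL × 0.2962963 mg/mL = 34.96296 mg
Stage 3: 17 mL/hr × 1.6 hr = 27.2 mL → 27.2 mL × 0.2962963 mg/mL = 8.059259 mg
Total = 96.01778 + 34.96296 + 8.059259 = 139.04 mg

139 mg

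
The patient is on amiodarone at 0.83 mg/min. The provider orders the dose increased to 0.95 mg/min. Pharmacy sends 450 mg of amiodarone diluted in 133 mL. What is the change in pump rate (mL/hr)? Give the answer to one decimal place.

2.1 mL/hr

At the current dose:
0.83 mg/min × 60 min/hr = 49.8 mg/hr
Concentration = 450 mg ÷ 133 mL = 3.383459 mg/mL
Rate = 49.8 mg/hr ÷ 3.383459 mg/mL = 14.71867 mL/hr
At the new dose:
0.95 mg/min × 60 min/hr = 57 mg/hr
Rate = 57 mg/hr ÷ 3.383459 mg/mL = 16.84667 mL/hr
Change = 16.84667 − 14.71867 = 2.128 mL/hr → 2.128 mL/hr increase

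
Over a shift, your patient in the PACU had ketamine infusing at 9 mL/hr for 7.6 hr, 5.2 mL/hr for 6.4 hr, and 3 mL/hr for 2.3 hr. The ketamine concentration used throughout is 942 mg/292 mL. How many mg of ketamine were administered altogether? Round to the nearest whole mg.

Concentration = 942 mg ÷ 292 mL = 3.226027 mg/mL
Stage 1: 9 mL/hr × 7.6 hr = 68.4 mL → 68.4 mL × 3.226027 mg/mL = 220.6603 mg
Stage 2: 5.2 mL/hr × 6.4 hr = 33.28 mL → 33.28 mL × 3.226027 mg/mL = 107.3622 mg
Stage 3: 3 mL/hr × 2.3 hr = 6.9 mL → 6.9 mL × 3.226027 mg/mL = 22.25959 mg
Total = 220.6603 + 107.3622 + 22.25959 = 350.2821 mg

350 mg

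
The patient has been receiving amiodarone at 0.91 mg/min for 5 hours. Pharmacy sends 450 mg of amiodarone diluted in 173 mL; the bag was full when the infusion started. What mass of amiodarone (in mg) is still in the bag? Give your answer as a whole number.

0.91 mg/min × 60 min/hr = 54.6 mg/hr
Concentration = 450 mg ÷ 173 mL = 2.601156 mg/mL
Rate = 54.6 mg/hr ÷ 2.601156 mg/mL = 20.99067 mL/hr
Volume infused = 20.99067 mL/hr × 5 hr = 104.9533 mL
Volume remaining = 173 − 104.9533 = 68.04667 mL
Drug remaining = 68.04667 mL × 2.601156 mg/mL = 177 mg

177 mg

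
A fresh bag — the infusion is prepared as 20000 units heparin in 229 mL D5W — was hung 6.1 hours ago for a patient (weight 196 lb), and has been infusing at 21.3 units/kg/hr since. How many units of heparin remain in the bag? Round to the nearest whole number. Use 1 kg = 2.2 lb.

8424 units

Weight = 196 lb ÷ 2.2 lb/kg = 89.09091 kg
Dose = 21.3 units/kg/hr × 89.09091 kg = 1897.636 units/hr
Concentration = 20000 units ÷ 229 mL = 87.33624 units/mL
Rate = 1897.636 units/hr ÷ 87.33624 units/mL = 21.72794 mL/hr
Volume infused = 21.72794 mL/hr × 6.1 hr = 132.5404 mL
Volume remaining = 229 − 132.5404 = 96.45959 mL
Drug remaining = 96.45959 mL × 87.33624 units/mL = 8424.418 units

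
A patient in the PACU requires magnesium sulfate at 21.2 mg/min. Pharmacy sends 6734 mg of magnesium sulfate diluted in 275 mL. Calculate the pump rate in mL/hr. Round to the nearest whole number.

21.2 mg/min × 60 min/hr = 1272 mg/hr
Concentration = 6734 mg ÷ 275 mL = 24.48727 mg/mL
Rate = 1272 mg/hr ÷ 24.48727 mg/mL = 51.94535 mL/hr

52 mL/hr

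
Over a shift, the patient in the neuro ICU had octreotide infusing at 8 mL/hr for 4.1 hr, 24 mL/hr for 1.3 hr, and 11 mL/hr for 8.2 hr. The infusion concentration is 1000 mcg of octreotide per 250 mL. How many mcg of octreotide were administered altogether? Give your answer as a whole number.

Concentration = 1000 mcg ÷ 250 mL = 4 mcg/mL
Stage 1: 8 mL/hr × 4.1 hr = 32.8 mL → 32.8 mL × 4 mcg/mL = 131.2 mcg
Stage 2: 24 mL/hr × 1.3 hr = 31.2 mL → 31.2 mL × 4 mcg/mL = 124.8 mcg
Stage 3: 11 mL/hr × 8.2 hr = 90.2 mL → 90.2 mL × 4 mcg/mL = 360.8 mcg
Total = 131.2 + 124.8 + 360.8 = 616.8 mcg

617 mcg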